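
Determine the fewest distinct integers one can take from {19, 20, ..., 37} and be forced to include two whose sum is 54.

12

A set avoiding the sum 54 can contain at most one of each pair {x, 54−x}, plus the 3 elements whose complement lies outside the range or equal to its own complement.
The integers 27, …, 37 (11 of them) are such a set: any two sum to at least 27+28 = 55 > 54.
By pigeonhole, any 12th integer completes one of the 8 pairs, so 12 choices force a sum of 54.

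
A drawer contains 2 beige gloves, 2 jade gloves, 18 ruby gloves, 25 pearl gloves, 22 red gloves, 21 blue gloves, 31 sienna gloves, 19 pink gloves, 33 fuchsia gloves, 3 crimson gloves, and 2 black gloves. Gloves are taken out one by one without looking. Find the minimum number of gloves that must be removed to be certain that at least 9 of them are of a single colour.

The 11 colours are the holes; the gloves drawn are the pigeons.
To avoid 9 of any one colour, the worst case takes at most 8 of each colour, or every glove of a colour that has fewer than 8.
That gives 2 + 2 + 8 + 8 + 8 + 8 + 8 + 8 + 8 + 3 + 2 = 65 gloves with no colour reaching 9.
The next glove forces some colour to 9, so 65 + 1 = 66.

66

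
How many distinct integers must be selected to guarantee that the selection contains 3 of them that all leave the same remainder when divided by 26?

53

By pigeonhole, the 26 residue classes mod 26 are the pigeonholes.
With 52 integers one could put 2 in each residue class and have no class reach 3.
The 53rd integer pushes some class to 3, so 26·2 + 1 = 53.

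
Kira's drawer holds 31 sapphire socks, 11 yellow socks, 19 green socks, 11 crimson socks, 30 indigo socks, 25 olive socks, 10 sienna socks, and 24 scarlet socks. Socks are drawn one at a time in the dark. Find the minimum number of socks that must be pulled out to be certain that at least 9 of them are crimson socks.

In the worst case for collecting crimson socks, every non-crimson sock comes out first.
There are 31 + 11 + 19 + 30 + 25 + 10 + 24 = 150 non-crimson socks altogether.
After those, each further sock must be crimson, so 150 + 9 = 159 draws guarantee 9 crimson socks.

159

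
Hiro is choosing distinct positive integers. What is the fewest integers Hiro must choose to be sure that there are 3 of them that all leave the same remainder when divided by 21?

43

By pigeonhole, the 21 residue classes mod 21 are the pigeonholes.
With 42 integers one could put 2 in each residue class and have no class reach 3.
The 43rd integer pushes some class to 3, so 21·2 + 1 = 43.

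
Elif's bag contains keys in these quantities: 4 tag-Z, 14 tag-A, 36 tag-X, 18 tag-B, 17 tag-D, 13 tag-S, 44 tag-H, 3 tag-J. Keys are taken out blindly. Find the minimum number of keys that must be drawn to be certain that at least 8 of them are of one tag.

50

By pigeonhole, the 8 tags are the holes; the keys drawn are the pigeons.
To avoid 8 of any one tag, the worst case takes at most 7 of each tag, or every key of a tag that has fewer than 7.
That gives 4 + 7 + 7 + 7 + 7 + 7 + 7 + 3 = 49 keys with no tag reaching 8.
The next key forces some tag to 8, so 49 + 1 = 50.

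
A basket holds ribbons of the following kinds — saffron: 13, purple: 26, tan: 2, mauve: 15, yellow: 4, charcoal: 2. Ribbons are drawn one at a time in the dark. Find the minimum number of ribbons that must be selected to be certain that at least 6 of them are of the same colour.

24

The 6 colours are the holes; the ribbons drawn are the pigeons.
To avoid 6 of any one colour, the worst case takes at most 5 of each colour, or every ribbon of a colour that has fewer than 5.
That gives 5 + 5 + 2 + 5 + 4 + 2 = 23 ribbons with no colour reaching 6.
The next ribbon forces some colour to 6, so 23 + 1 = 24.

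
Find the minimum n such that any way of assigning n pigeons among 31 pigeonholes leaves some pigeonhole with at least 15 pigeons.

435

With 434 pigeons one could put exactly 14 in each of the 31 pigeonholes, and no pigeonhole would reach 15.
One more pigeon must land in a pigeonhole that already has 14, giving it 15.
So 31 × 14 + 1 = 435 pigeons are required.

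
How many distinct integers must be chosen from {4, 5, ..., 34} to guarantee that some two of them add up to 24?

Group the elements by complementary pair {x, 24−x}: {4,20}, {5,19}, {6,18}, …, giving 8 two-element pairs, the single value 12 (it cannot pair with itself since the integers are distinct), and 14 integers whose partner 24−x falls outside [4,34].
Treating each of those 23 groups as a pigeonhole, one can pick one integer per group — 23 integers — with no two summing to 24.
The 24th integer lands in an occupied pair, forcing a sum of 24.

24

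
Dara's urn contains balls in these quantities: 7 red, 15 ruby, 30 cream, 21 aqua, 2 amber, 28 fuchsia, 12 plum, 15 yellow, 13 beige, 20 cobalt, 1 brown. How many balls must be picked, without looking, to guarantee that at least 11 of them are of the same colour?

Put each drawn ball into a box by colour. The largest draw with every box below 11 takes min(count, 10) from each colour; colours with fewer than 10 contribute all they have.
Σ min(cᵢ, 10) = 7 + 10 + 10 + 10 + 2 + 10 + 10 + 10 + 10 + 10 + 1 = 90.
Draw number 90 + 1 = 91 must push one box to 11.

91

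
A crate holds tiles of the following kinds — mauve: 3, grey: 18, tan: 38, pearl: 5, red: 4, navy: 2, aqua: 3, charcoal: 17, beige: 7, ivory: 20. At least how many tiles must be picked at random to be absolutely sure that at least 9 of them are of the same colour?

57

Pigeonhole: put each drawn tile into a box by colour. The largest draw with every box below 9 takes min(count, 8) from each colour; colours with fewer than 8 contribute all they have.
Σ min(cᵢ, 8) = 3 + 8 + 8 + 5 + 4 + 2 + 3 + 8 + 7 + 8 = 56.
Draw number 56 + 1 = 57 must push one box to 9.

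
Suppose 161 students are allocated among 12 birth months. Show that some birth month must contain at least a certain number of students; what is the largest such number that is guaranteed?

14

The 12 birth months are the holes and the 161 students are the pigeons.
If every birth month held at most 13 students, the total would be at most 12 × 13 = 156, which is less than 161.
So some birth month holds at least ⌈161/12⌉ = 14 students.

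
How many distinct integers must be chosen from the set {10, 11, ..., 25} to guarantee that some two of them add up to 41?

12

Group the elements by complementary pair {x, 41−x}: {16,25}, {17,24}, {18,23}, …, giving 5 two-element pairs and 6 integers whose partner 41−x falls outside [10,25].
Treating each of those 11 groups as a pigeonhole, one can pick one integer per group — 11 integers — with no two summing to 41.
The 12th integer lands in an occupied pair, forcing a sum of 41.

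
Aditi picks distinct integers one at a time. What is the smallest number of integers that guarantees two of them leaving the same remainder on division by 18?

19

By pigeonhole, the 18 residue classes mod 18 are the pigeonholes.
With 18 integers one could put 1 in each residue class and have no class reach 2.
The 19th integer pushes some class to 2, so 18·1 + 1 = 19.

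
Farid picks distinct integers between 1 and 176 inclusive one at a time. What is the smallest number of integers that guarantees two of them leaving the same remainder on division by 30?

31

The 30 residue classes mod 30 are the pigeonholes.
With 30 integers one could put 1 in each residue class and have no class reach 2.
The 31st integer pushes some class to 2, so 30·1 + 1 = 31.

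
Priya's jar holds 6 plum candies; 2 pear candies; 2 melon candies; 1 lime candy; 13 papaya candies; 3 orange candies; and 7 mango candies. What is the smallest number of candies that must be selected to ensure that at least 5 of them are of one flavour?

The 7 flavours are the holes; the candies drawn are the pigeons.
To avoid 5 of any one flavour, the worst case takes at most 4 of each flavour, or every candy of a flavour that has fewer than 4.
That gives 4 + 2 + 2 + 1 + 4 + 3 + 4 = 20 candies with no flavour reaching 5.
The next candy forces some flavour to 5, so 20 + 1 = 21.

21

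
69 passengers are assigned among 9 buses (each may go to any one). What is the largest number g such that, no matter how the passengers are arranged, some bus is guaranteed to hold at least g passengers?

By the pigeonhole principle, the 9 buses are the holes and the 69 passengers are the pigeons.
If every bus held at most 7 passengers, the total would be at most 9 × 7 = 63, which is less than 69.
So some bus holds at least ⌈69/9⌉ = 8 passengers.

8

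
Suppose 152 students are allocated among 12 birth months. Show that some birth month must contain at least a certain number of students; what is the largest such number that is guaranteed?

By the pigeonhole principle, the 12 birth months are the holes and the 152 students are the pigeons.
If every birth month held at most 12 students, the total would be at most 12 × 12 = 144, which is less than 152.
So some birth month holds at least ⌈152/12⌉ = 13 students.

13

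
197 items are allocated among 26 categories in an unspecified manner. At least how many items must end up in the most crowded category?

By pigeonhole, the 26 categories are the holes and the 197 items are the pigeons.
If every category held at most 7 items, the total would be at most 26 × 7 = 182, which is less than 197.
So some category holds at least ⌈197/26⌉ = 8 items.

8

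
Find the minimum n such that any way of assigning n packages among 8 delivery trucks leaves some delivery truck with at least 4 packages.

With 24 packages one could put exactly 3 in each of the 8 delivery trucks, and no delivery truck would reach 4.
By the pigeonhole principle, one more package must land in a delivery truck that already has 3, giving it 4.
So 8 × 3 + 1 = 25 packages are required.

25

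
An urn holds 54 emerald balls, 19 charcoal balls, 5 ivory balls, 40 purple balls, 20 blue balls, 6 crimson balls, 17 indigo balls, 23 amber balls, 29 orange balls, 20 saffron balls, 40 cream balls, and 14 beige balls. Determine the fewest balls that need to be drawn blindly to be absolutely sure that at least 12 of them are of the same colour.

The 12 colours are the holes; the balls drawn are the pigeons.
To avoid 12 of any one colour, the worst case takes at most 11 of each colour, or every ball of a colour that has fewer than 11.
That gives 11 + 11 + 5 + 11 + 11 + 6 + 11 + 11 + 11 + 11 + 11 + 11 = 121 balls with no colour reaching 12.
The next ball forces some colour to 12, so 121 + 1 = 122.

122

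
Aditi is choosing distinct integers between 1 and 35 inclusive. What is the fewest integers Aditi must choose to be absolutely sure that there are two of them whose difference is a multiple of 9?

Integers whose pairwise differences are multiples of 9 are exactly those sharing a remainder mod 9. The 9 residue classes mod 9 are the pigeonholes.
With 9 integers one could put 1 in each residue class and have no class reach 2.
The 10th integer pushes some class to 2, so 9·1 + 1 = 10.

10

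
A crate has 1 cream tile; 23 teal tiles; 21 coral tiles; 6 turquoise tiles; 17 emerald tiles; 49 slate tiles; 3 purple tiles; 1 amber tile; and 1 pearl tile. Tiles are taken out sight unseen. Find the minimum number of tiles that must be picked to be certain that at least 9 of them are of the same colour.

By the pigeonhole principle, the 9 colours are the holes; the tiles drawn are the pigeons.
To avoid 9 of any one colour, the worst case takes at most 8 of each colour, or every tile of a colour that has fewer than 8.
That gives 1 + 8 + 8 + 6 + 8 + 8 + 3 + 1 + 1 = 44 tiles with no colour reaching 9.
The next tile forces some colour to 9, so 44 + 1 = 45.

45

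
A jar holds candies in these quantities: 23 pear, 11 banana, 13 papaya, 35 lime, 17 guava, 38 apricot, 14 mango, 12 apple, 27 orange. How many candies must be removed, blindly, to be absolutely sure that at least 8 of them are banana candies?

187

In the worst case for collecting banana candies, every non-banana candy comes out first.
There are 23 + 13 + 35 + 17 + 38 + 14 + 12 + 27 = 179 non-banana candies altogether.
After those, each further candy must be banana, so 179 + 8 = 187 draws guarantee 8 banana candies.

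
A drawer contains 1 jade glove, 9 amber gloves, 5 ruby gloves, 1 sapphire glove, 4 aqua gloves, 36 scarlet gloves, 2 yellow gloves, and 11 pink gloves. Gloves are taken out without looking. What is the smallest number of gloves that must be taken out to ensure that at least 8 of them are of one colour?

An adversary could hand out at most 7 gloves per colour (5 colours run out sooner): 1 + 7 + 5 + 1 + 4 + 7 + 2 + 7 = 34 gloves and still no colour has 8.
By the pigeonhole principle, one more glove lands in a colour already at 7, so 35 draws are enough and 34 are not.

35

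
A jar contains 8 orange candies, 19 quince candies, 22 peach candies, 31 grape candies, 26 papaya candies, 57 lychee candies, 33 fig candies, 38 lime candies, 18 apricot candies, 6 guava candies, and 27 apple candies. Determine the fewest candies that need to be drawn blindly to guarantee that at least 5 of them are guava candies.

In the worst case for collecting guava candies, every non-guava candy comes out first.
There are 8 + 19 + 22 + 31 + 26 + 57 + 33 + 38 + 18 + 27 = 279 non-guava candies altogether.
After those, each further candy must be guava, so 279 + 5 = 284 draws guarantee 5 guava candies.

284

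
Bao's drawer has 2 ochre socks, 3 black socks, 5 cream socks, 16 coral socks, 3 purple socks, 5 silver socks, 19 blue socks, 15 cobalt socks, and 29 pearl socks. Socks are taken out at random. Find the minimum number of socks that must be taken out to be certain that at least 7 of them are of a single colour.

By the pigeonhole principle, put each drawn sock into a box by colour. The largest draw with every box below 7 takes min(count, 6) from each colour; colours with fewer than 6 contribute all they have.
Σ min(cᵢ, 6) = 2 + 3 + 5 + 6 + 3 + 5 + 6 + 6 + 6 = 42.
Draw number 42 + 1 = 43 must push one box to 7.

43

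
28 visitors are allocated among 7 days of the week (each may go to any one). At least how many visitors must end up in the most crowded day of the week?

Pigeonhole: the 7 days of the week are the holes and the 28 visitors are the pigeons.
If every day of the week held at most 3 visitors, the total would be at most 7 × 3 = 21, which is less than 28.
So some day of the week holds at least ⌈28/7⌉ = 4 visitors.

4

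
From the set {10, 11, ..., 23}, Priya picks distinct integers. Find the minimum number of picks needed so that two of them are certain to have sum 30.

A set avoiding the sum 30 can contain at most one of each pair {x, 30−x}, plus the 4 elements whose complement lies outside the range or equal to its own complement.
The integers 15, …, 23 (9 of them) are such a set: any two sum to at least 15+16 = 31 > 30.
By the pigeonhole principle, any 10th integer completes one of the 5 pairs, so 10 choices force a sum of 30.

10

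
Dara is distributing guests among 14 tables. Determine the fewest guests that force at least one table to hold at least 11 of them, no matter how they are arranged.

With 140 guests one could put exactly 10 in each of the 14 tables, and no table would reach 11.
Pigeonhole: one more guest must land in a table that already has 10, giving it 11.
So 14 × 10 + 1 = 141 guests are required.

141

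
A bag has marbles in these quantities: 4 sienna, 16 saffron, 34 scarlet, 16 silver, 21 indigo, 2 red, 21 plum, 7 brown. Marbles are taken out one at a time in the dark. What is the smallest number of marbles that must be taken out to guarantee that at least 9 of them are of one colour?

By pigeonhole, put each drawn marble into a box by colour. The largest draw with every box below 9 takes min(count, 8) from each colour; colours with fewer than 8 contribute all they have.
Σ min(cᵢ, 8) = 4 + 8 + 8 + 8 + 8 + 2 + 8 + 7 = 53.
Draw number 53 + 1 = 54 must push one box to 9.

54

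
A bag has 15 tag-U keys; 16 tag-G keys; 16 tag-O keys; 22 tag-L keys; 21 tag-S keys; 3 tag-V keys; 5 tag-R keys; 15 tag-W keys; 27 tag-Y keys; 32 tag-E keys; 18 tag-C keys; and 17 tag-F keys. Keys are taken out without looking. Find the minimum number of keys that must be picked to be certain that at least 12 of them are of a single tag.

Put each drawn key into a box by tag. The largest draw with every box below 12 takes min(count, 11) from each tag; tags with fewer than 11 contribute all they have.
Σ min(cᵢ, 11) = 11 + 11 + 11 + 11 + 11 + 3 + 5 + 11 + 11 + 11 + 11 + 11 = 118.
Draw number 118 + 1 = 119 must push one box to 12.

119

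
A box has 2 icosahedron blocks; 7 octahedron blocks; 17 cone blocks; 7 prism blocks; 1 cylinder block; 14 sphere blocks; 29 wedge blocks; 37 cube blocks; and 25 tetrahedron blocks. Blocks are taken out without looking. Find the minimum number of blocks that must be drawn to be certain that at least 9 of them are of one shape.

An adversary could hand out at most 8 blocks per shape (4 shapes run out sooner): 2 + 7 + 8 + 7 + 1 + 8 + 8 + 8 + 8 = 57 blocks and still no shape has 9.
By the pigeonhole principle, one more block lands in a shape already at 8, so 58 draws are enough and 57 are not.

58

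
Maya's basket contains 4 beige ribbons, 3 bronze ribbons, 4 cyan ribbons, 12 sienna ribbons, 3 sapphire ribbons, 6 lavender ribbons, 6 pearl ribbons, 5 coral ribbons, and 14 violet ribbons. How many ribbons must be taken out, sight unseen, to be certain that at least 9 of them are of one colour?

Pigeonhole: the 9 colours are the holes; the ribbons drawn are the pigeons.
To avoid 9 of any one colour, the worst case takes at most 8 of each colour, or every ribbon of a colour that has fewer than 8.
That gives 4 + 3 + 4 + 8 + 3 + 6 + 6 + 5 + 8 = 47 ribbons with no colour reaching 9.
The next ribbon forces some colour to 9, so 47 + 1 = 48.

48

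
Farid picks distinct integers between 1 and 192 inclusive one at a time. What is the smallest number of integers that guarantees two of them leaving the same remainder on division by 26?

By the pigeonhole principle, the 26 residue classes mod 26 are the pigeonholes.
With 26 integers one could put 1 in each residue class and have no class reach 2.
The 27th integer pushes some class to 2, so 26·1 + 1 = 27.

27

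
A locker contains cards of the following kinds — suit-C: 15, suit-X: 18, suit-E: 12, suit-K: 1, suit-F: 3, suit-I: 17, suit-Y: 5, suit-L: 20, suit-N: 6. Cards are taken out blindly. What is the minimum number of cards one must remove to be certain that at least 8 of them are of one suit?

By pigeonhole, put each drawn card into a box by suit. The largest draw with every box below 8 takes min(count, 7) from each suit; suits with fewer than 7 contribute all they have.
Σ min(cᵢ, 7) = 7 + 7 + 7 + 1 + 3 + 7 + 5 + 7 + 6 = 50.
Draw number 50 + 1 = 51 must push one box to 8.

51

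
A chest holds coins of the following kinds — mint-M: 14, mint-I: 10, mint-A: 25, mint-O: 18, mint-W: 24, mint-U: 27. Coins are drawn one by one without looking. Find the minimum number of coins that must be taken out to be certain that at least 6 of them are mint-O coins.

In the worst case for collecting mint-O coins, every non-mint-O coin comes out first.
There are 14 + 10 + 25 + 24 + 27 = 100 non-mint-O coins altogether.
After those, each further coin must be mint-O, so 100 + 6 = 106 draws guarantee 6 mint-O coins.

106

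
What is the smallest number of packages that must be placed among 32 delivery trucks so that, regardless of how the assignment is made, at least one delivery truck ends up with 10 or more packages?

289

With 288 packages one could put exactly 9 in each of the 32 delivery trucks, and no delivery truck would reach 10.
One more package must land in a delivery truck that already has 9, giving it 10.
So 32 × 9 + 1 = 289 packages are required.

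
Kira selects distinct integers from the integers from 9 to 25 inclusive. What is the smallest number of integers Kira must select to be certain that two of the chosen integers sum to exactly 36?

11

Group the elements by complementary pair {x, 36−x}: {11,25}, {12,24}, {13,23}, …, giving 7 two-element pairs, the single value 18 (it cannot pair with itself since the integers are distinct), and 2 integers whose partner 36−x falls outside [9,25].
Pigeonhole: treating each of those 10 groups as a pigeonhole, one can pick one integer per group — 10 integers — with no two summing to 36.
The 11th integer lands in an occupied pair, forcing a sum of 36.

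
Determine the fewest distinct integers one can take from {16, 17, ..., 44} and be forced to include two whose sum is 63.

Two chosen integers sum to 63 exactly when both halves of some pair {x, 63−x} with 19 ≤ x ≤ 63−x ≤ 44 are chosen — 13 such pairs.
The remaining 3 elements (those with no distinct partner in range) can never complete a 63-sum, so the worst case takes all of them and one from each pair: 3 + 13 = 16.
By the pigeonhole principle, the 17th integer has to be the second member of some pair, so 16 + 1 = 17.

17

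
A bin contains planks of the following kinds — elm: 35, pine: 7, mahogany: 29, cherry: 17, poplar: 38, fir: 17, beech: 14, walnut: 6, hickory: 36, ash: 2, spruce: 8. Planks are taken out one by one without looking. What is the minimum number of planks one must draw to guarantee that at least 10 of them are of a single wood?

87

An adversary could hand out at most 9 planks per wood (4 woods run out sooner): 9 + 7 + 9 + 9 + 9 + 9 + 9 + 6 + 9 + 2 + 8 = 86 planks and still no wood has 10.
One more plank lands in a wood already at 9, so 87 draws are enough and 86 are not.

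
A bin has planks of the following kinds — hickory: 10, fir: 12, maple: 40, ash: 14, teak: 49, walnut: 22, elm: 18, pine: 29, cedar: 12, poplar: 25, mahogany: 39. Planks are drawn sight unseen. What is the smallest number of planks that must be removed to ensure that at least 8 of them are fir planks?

In the worst case for collecting fir planks, every non-fir plank comes out first.
There are 10 + 40 + 14 + 49 + 22 + 18 + 29 + 12 + 25 + 39 = 258 non-fir planks altogether.
After those, each further plank must be fir, so 258 + 8 = 266 draws guarantee 8 fir planks.

266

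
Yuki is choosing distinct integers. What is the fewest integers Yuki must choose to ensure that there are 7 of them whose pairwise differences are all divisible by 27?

Integers whose pairwise differences are multiples of 27 are exactly those sharing a remainder mod 27. By pigeonhole, the 27 residue classes mod 27 are the pigeonholes.
With 162 integers one could put 6 in each residue class and have no class reach 7.
The 163rd integer pushes some class to 7, so 27·6 + 1 = 163.

163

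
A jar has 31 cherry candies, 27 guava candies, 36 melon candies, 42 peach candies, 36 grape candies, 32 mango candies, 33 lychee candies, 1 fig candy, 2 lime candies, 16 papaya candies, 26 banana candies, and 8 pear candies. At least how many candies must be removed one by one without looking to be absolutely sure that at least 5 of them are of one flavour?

By the pigeonhole principle, put each drawn candy into a box by flavour. The largest draw with every box below 5 takes min(count, 4) from each flavour; flavours with fewer than 4 contribute all they have.
Σ min(cᵢ, 4) = 4 + 4 + 4 + 4 + 4 + 4 + 4 + 1 + 2 + 4 + 4 + 4 = 43.
Draw number 43 + 1 = 44 must push one box to 5.

44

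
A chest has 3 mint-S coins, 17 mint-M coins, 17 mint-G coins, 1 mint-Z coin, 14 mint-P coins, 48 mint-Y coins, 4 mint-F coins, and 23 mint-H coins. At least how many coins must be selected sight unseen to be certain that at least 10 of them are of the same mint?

54

By pigeonhole, put each drawn coin into a box by mint. The largest draw with every box below 10 takes min(count, 9) from each mint; mints with fewer than 9 contribute all they have.
Σ min(cᵢ, 9) = 3 + 9 + 9 + 1 + 9 + 9 + 4 + 9 = 53.
Draw number 53 + 1 = 54 must push one box to 10.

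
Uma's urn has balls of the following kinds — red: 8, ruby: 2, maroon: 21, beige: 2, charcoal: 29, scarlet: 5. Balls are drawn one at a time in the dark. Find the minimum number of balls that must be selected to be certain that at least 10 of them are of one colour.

36

The 6 colours are the holes; the balls drawn are the pigeons.
To avoid 10 of any one colour, the worst case takes at most 9 of each colour, or every ball of a colour that has fewer than 9.
That gives 8 + 2 + 9 + 2 + 9 + 5 = 35 balls with no colour reaching 10.
The next ball forces some colour to 10, so 35 + 1 = 36.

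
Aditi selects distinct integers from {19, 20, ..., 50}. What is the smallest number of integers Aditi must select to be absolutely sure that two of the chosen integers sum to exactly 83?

24

Two chosen integers sum to 83 exactly when both halves of some pair {x, 83−x} with 33 ≤ x ≤ 83−x ≤ 50 are chosen — 9 such pairs.
The remaining 14 elements (those with no distinct partner in range) can never complete a 83-sum, so the worst case takes all of them and one from each pair: 14 + 9 = 23.
Pigeonhole: the 24th integer has to be the second member of some pair, so 23 + 1 = 24.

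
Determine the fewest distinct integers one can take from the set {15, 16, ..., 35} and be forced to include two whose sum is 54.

Group the elements by complementary pair {x, 54−x}: {19,35}, {20,34}, {21,33}, …, giving 8 two-element pairs, the single value 27 (it cannot pair with itself since the integers are distinct), and 4 integers whose partner 54−x falls outside [15,35].
Treating each of those 13 groups as a pigeonhole, one can pick one integer per group — 13 integers — with no two summing to 54.
The 14th integer lands in an occupied pair, forcing a sum of 54.

14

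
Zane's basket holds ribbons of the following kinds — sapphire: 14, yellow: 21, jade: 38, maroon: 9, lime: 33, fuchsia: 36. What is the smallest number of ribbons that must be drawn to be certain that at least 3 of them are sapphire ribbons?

In the worst case for collecting sapphire ribbons, every non-sapphire ribbon comes out first.
There are 21 + 38 + 9 + 33 + 36 = 137 non-sapphire ribbons altogether.
After those, each further ribbon must be sapphire, so 137 + 3 = 140 draws guarantee 3 sapphire ribbons.

140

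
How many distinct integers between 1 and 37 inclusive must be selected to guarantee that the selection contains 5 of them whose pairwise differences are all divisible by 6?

25

Integers whose pairwise differences are multiples of 6 are exactly those sharing a remainder mod 6. The 6 residue classes mod 6 are the pigeonholes.
With 24 integers one could put 4 in each residue class and have no class reach 5.
The 25th integer pushes some class to 5, so 6·4 + 1 = 25.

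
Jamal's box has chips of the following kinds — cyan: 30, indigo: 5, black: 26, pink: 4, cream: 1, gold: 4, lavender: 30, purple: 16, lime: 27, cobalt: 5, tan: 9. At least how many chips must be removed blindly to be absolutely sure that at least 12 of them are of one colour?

84

The 11 colours are the holes; the chips drawn are the pigeons.
To avoid 12 of any one colour, the worst case takes at most 11 of each colour, or every chip of a colour that has fewer than 11.
That gives 11 + 5 + 11 + 4 + 1 + 4 + 11 + 11 + 11 + 5 + 9 = 83 chips with no colour reaching 12.
The next chip forces some colour to 12, so 83 + 1 = 84.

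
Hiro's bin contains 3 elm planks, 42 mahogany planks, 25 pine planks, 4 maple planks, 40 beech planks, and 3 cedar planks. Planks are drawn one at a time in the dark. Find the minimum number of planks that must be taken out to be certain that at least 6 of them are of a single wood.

26

The 6 woods are the holes; the planks drawn are the pigeons.
To avoid 6 of any one wood, the worst case takes at most 5 of each wood, or every plank of a wood that has fewer than 5.
That gives 3 + 5 + 5 + 4 + 5 + 3 = 25 planks with no wood reaching 6.
The next plank forces some wood to 6, so 25 + 1 = 26.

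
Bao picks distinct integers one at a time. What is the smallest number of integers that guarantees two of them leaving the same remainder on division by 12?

13

Pigeonhole: the 12 residue classes mod 12 are the pigeonholes.
With 12 integers one could put 1 in each residue class and have no class reach 2.
The 13th integer pushes some class to 2, so 12·1 + 1 = 13.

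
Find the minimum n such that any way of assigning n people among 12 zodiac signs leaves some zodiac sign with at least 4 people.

37

With 36 people one could put exactly 3 in each of the 12 zodiac signs, and no zodiac sign would reach 4.
One more person must land in a zodiac sign that already has 3, giving it 4.
So 12 × 3 + 1 = 37 people are required.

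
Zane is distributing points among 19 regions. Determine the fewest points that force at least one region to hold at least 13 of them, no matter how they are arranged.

With 228 points one could put exactly 12 in each of the 19 regions, and no region would reach 13.
By pigeonhole, one more point must land in a region that already has 12, giving it 13.
So 19 × 12 + 1 = 229 points are required.

229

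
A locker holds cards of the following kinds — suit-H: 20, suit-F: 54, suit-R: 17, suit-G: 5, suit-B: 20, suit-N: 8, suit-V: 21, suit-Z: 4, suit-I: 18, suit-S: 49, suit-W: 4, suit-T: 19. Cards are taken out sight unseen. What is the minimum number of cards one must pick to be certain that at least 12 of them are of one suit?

Pigeonhole: the 12 suits are the holes; the cards drawn are the pigeons.
To avoid 12 of any one suit, the worst case takes at most 11 of each suit, or every card of a suit that has fewer than 11.
That gives 11 + 11 + 11 + 5 + 11 + 8 + 11 + 4 + 11 + 11 + 4 + 11 = 109 cards with no suit reaching 12.
The next card forces some suit to 12, so 109 + 1 = 110.

110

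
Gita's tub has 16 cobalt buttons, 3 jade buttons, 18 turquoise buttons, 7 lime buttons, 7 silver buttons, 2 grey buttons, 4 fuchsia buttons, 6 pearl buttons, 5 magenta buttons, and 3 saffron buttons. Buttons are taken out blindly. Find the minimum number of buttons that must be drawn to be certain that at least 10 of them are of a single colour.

56

Pigeonhole: put each drawn button into a box by colour. The largest draw with every box below 10 takes min(count, 9) from each colour; colours with fewer than 9 contribute all they have.
Σ min(cᵢ, 9) = 9 + 3 + 9 + 7 + 7 + 2 + 4 + 6 + 5 + 3 = 55.
Draw number 55 + 1 = 56 must push one box to 10.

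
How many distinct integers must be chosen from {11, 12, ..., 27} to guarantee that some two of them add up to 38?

A set avoiding the sum 38 can contain at most one of each pair {x, 38−x}, plus the 1 element equal to its own complement.
The integers 19, …, 27 (9 of them) are such a set: any two sum to at least 19+20 = 39 > 38.
Any 10th integer completes one of the 8 pairs, so 10 choices force a sum of 38.

10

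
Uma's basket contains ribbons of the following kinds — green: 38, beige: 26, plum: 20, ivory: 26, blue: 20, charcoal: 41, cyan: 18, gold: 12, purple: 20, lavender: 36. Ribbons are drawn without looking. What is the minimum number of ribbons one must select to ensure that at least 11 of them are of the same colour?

The 10 colours are the holes; the ribbons drawn are the pigeons.
To avoid 11 of any one colour, the worst case takes at most 10 of each colour.
That gives 10 + 10 + 10 + 10 + 10 + 10 + 10 + 10 + 10 + 10 = 100 ribbons with no colour reaching 11.
The next ribbon forces some colour to 11, so 100 + 1 = 101.

101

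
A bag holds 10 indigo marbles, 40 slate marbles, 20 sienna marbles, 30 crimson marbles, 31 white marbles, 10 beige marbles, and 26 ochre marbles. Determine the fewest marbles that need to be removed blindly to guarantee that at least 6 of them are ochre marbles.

In the worst case for collecting ochre marbles, every non-ochre marble comes out first.
There are 10 + 40 + 20 + 30 + 31 + 10 = 141 non-ochre marbles altogether.
After those, each further marble must be ochre, so 141 + 6 = 147 draws guarantee 6 ochre marbles.

147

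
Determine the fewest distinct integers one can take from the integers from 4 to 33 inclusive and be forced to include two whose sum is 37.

Two chosen integers sum to 37 exactly when both halves of some pair {x, 37−x} with 4 ≤ x ≤ 37−x ≤ 33 are chosen — 15 such pairs.
Every element belongs to one of those pairs, so the worst case picks one from each: 15 integers.
Pigeonhole: the 16th integer has to be the second member of some pair, so 15 + 1 = 16.

16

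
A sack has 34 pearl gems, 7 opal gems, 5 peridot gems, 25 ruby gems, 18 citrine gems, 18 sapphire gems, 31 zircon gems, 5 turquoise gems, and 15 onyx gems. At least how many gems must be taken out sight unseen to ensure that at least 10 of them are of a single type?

72

The 9 types are the holes; the gems drawn are the pigeons.
To avoid 10 of any one type, the worst case takes at most 9 of each type, or every gem of a type that has fewer than 9.
That gives 9 + 7 + 5 + 9 + 9 + 9 + 9 + 5 + 9 = 71 gems with no type reaching 10.
The next gem forces some type to 10, so 71 + 1 = 72.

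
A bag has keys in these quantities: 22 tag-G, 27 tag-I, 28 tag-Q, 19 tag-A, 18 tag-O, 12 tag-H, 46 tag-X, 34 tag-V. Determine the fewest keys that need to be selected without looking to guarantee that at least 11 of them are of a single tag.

81

By pigeonhole, the 8 tags are the holes; the keys drawn are the pigeons.
To avoid 11 of any one tag, the worst case takes at most 10 of each tag.
That gives 10 + 10 + 10 + 10 + 10 + 10 + 10 + 10 = 80 keys with no tag reaching 11.
The next key forces some tag to 11, so 80 + 1 = 81.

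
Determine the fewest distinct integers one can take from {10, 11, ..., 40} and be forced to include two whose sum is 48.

18

Group the elements by complementary pair {x, 48−x}: {10,38}, {11,37}, {12,36}, …, giving 14 two-element pairs, the single value 24 (it cannot pair with itself since the integers are distinct), and 2 integers whose partner 48−x falls outside [10,40].
Treating each of those 17 groups as a pigeonhole, one can pick one integer per group — 17 integers — with no two summing to 48.
The 18th integer lands in an occupied pair, forcing a sum of 48.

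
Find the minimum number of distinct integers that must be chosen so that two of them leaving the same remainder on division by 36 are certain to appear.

By pigeonhole, the 36 residue classes mod 36 are the pigeonholes.
With 36 integers one could put 1 in each residue class and have no class reach 2.
The 37th integer pushes some class to 2, so 36·1 + 1 = 37.

37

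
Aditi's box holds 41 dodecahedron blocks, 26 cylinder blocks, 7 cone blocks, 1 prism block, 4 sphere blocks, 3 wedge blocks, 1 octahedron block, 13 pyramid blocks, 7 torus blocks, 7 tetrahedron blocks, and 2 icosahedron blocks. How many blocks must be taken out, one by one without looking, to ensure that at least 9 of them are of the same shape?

An adversary could hand out at most 8 blocks per shape (8 shapes run out sooner): 8 + 8 + 7 + 1 + 4 + 3 + 1 + 8 + 7 + 7 + 2 = 56 blocks and still no shape has 9.
Pigeonhole: one more block lands in a shape already at 8, so 57 draws are enough and 56 are not.

57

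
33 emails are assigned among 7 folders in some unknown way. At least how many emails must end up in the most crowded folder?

5

By the pigeonhole principle, the 7 folders are the holes and the 33 emails are the pigeons.
If every folder held at most 4 emails, the total would be at most 7 × 4 = 28, which is less than 33.
So some folder holds at least ⌈33/7⌉ = 5 emails.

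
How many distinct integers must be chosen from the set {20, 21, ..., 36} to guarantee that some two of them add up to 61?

A set avoiding the sum 61 can contain at most one of each pair {x, 61−x}, plus the 5 elements whose complement lies outside the range.
The integers 20, …, 30 (11 of them) are such a set: any two sum to at least 20+21 = 41 and at most 29+30 = 59 < 61.
Any 12th integer completes one of the 6 pairs, so 12 choices force a sum of 61.

12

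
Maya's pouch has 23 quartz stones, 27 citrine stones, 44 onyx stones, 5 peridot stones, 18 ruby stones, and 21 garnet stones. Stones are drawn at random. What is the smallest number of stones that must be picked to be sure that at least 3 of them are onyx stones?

In the worst case for collecting onyx stones, every non-onyx stone comes out first.
There are 23 + 27 + 5 + 18 + 21 = 94 non-onyx stones altogether.
After those, each further stone must be onyx, so 94 + 3 = 97 draws guarantee 3 onyx stones.

97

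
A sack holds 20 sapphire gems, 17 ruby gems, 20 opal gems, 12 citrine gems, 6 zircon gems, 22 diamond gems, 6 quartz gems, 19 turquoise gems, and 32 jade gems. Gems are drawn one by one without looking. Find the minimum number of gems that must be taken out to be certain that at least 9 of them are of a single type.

69

An adversary could hand out at most 8 gems per type (zircon, quartz run out sooner): 8 + 8 + 8 + 8 + 6 + 8 + 6 + 8 + 8 = 68 gems and still no type has 9.
By pigeonhole, one more gem lands in a type already at 8, so 69 draws are enough and 68 are not.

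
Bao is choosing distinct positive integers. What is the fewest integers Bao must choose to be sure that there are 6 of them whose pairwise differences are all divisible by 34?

171

Integers whose pairwise differences are multiples of 34 are exactly those sharing a remainder mod 34. By the pigeonhole principle, the 34 residue classes mod 34 are the pigeonholes.
With 170 integers one could put 5 in each residue class and have no class reach 6.
The 171st integer pushes some class to 6, so 34·5 + 1 = 171.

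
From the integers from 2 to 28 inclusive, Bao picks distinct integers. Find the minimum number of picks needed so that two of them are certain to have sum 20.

20

Group the elements by complementary pair {x, 20−x}: {2,18}, {3,17}, {4,16}, …, giving 8 two-element pairs; the single value 10 (it cannot pair with itself since the integers are distinct); and 10 integers whose partner 20−x falls outside [2,28].
By the pigeonhole principle, treating each of those 19 groups as a pigeonhole, one can pick one integer per group — 19 integers — with no two summing to 20.
The 20th integer lands in an occupied pair, forcing a sum of 20.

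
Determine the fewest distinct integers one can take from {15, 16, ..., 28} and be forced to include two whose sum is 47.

10

Group the elements by complementary pair {x, 47−x}: {19,28}, {20,27}, {21,26}, …, giving 5 two-element pairs and 4 integers whose partner 47−x falls outside [15,28].
Treating each of those 9 groups as a pigeonhole, one can pick one integer per group — 9 integers — with no two summing to 47.
The 10th integer lands in an occupied pair, forcing a sum of 47.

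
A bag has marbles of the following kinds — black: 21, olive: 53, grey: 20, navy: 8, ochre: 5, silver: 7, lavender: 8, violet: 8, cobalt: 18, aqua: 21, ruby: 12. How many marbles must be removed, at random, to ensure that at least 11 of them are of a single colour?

97

An adversary could hand out at most 10 marbles per colour (5 colours run out sooner): 10 + 10 + 10 + 8 + 5 + 7 + 8 + 8 + 10 + 10 + 10 = 96 marbles and still no colour has 11.
One more marble lands in a colour already at 10, so 97 draws are enough and 96 are not.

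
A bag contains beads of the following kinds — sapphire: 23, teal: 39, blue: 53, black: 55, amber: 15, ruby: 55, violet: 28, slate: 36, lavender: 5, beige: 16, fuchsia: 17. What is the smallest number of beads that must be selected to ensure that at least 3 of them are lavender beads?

340

In the worst case for collecting lavender beads, every non-lavender bead comes out first.
There are 23 + 39 + 53 + 55 + 15 + 55 + 28 + 36 + 16 + 17 = 337 non-lavender beads altogether.
After those, each further bead must be lavender, so 337 + 3 = 340 draws guarantee 3 lavender beads.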